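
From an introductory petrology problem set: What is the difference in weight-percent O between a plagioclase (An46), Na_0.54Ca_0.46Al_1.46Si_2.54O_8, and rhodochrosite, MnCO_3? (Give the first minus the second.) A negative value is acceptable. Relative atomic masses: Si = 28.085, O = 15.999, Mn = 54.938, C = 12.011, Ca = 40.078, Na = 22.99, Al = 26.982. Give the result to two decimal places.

O in Na_0.54Ca_0.46Al_1.46Si_2.54O_8: molar mass 269.572 g/mol; 8×15.999 = 127.992 g → 47.48 wt%.
O in MnCO_3: molar mass 114.946 g/mol; 3×15.999 = 47.997 g → 41.76 wt%.
Difference = 47.48 − 41.76 = 5.72 percentage points.

5.72 percentage points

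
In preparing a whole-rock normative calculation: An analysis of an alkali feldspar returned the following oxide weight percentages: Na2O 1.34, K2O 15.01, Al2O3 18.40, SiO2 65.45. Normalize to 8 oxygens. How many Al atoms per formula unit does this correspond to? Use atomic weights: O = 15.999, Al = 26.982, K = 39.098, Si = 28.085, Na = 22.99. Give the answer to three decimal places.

Na2O: 1.34/61.979 = 0.02162 mol → 0.04324 mol Na, 0.02162 mol O.
K2O: 15.01/94.195 = 0.15935 mol → 0.31870 mol K, 0.15935 mol O.
Al2O3: 18.40/101.961 = 0.18046 mol → 0.36092 mol Al, 0.54138 mol O.
SiO2: 65.45/60.083 = 1.08933 mol → 1.08933 mol Si, 2.17866 mol O.
Total oxygen = 2.90101 mol. Normalization factor = 8/2.90101 = 2.75766.
Al per 8 O = 0.36092 × 2.75766 = 0.995.

0.995 Al apfu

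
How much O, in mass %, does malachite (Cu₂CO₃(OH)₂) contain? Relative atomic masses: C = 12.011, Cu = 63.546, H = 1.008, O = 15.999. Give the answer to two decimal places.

Formula mass = 2·63.546 + 1·12.011 + 5·15.999 + 2·1.008 = 221.114 g/mol, of which 79.995 g is O.
So O makes up 79.995/221.114 = 0.3618 of the mass, i.e. 36.18%.

36.18 mass %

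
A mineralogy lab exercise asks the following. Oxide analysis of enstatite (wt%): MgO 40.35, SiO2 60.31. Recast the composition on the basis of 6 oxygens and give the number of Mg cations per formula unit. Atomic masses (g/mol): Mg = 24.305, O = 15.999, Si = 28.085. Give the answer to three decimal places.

1.996 Mg apfu

MgO: 40.35/40.304 = 1.00114 mol → 1.00114 mol Mg, 1.00114 mol O.
SiO2: 60.31/60.083 = 1.00378 mol → 1.00378 mol Si, 2.00756 mol O.
Total oxygen = 3.00870 mol. Normalization factor = 6/3.00870 = 1.99422.
Mg per 6 O = 1.00114 × 1.99422 = 1.996.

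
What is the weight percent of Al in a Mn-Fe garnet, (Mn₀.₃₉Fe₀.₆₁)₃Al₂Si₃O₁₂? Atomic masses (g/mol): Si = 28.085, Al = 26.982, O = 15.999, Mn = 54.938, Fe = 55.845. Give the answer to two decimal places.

Molar mass of (Mn₀.₃₉Fe₀.₆₁)₃Al₂Si₃O₁₂: 1.17*54.938 + 1.83*55.845 + 2*26.982 + 3*28.085 + 12*15.999 = 496.681 g/mol.
Mass of Al per formula unit: 2 × 26.982 = 53.964 g.
Weight fraction Al = 53.964 / 496.681 = 0.1086.

10.86 wt%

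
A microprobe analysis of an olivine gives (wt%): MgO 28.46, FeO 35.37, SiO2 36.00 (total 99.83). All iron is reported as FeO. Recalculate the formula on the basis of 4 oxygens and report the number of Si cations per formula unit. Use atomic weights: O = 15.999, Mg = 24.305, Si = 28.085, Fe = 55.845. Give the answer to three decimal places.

1.000 Si apfu

28.46 wt% MgO ÷ 40.304 g/mol = 0.70613 mol, giving 0.70613 Mg and 0.70613 O.
35.37 wt% FeO ÷ 71.844 g/mol = 0.49232 mol, giving 0.49232 Fe and 0.49232 O.
36.00 wt% SiO2 ÷ 60.083 g/mol = 0.59917 mol, giving 0.59917 Si and 1.19834 O.
Oxygen sums to 2.39679; scaling by 4/2.39679 = 1.66890 puts the formula on 4 O.
Si: 0.59917 × 1.66890 = 1.000 atoms per formula unit.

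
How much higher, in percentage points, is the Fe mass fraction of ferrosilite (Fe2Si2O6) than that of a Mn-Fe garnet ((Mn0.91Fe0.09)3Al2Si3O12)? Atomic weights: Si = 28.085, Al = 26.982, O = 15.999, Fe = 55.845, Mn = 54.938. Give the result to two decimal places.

M(Fe2Si2O6) = 263.854 g/mol, so wt% Fe = 111.690/263.854 × 100 = 42.33%.
M((Mn0.91Fe0.09)3Al2Si3O12) = 495.266 g/mol, so wt% Fe = 15.078/495.266 × 100 = 3.04%.
42.33 − 3.04 = 39.29 pp.

39.29 percentage points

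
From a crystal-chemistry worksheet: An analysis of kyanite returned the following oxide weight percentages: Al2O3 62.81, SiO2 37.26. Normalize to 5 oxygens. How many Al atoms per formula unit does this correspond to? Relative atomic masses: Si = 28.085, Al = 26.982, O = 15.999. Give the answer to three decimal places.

1.995 Al apfu

Al2O3: 62.81/101.961 = 0.61602 mol → 1.23204 mol Al, 1.84806 mol O.
SiO2: 37.26/60.083 = 0.62014 mol → 0.62014 mol Si, 1.24028 mol O.
Total oxygen = 3.08834 mol. Normalization factor = 5/3.08834 = 1.61899.
Al per 5 O = 1.23204 × 1.61899 = 1.995.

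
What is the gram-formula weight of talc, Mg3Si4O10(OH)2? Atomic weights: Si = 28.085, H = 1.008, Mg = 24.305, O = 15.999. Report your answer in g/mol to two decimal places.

379.26 g/mol

The formula mass is the sum 3(24.305) + 4(28.085) + 12(15.999) + 2(1.008).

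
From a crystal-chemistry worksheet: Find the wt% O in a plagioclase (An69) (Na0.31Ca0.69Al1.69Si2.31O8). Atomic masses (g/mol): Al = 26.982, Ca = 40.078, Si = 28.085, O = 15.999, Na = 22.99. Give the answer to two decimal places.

46.84 mass %

Molar mass of Na0.31Ca0.69Al1.69Si2.31O8: 0.31×22.99 + 0.69×40.078 + 1.69×26.982 + 2.31×28.085 + 8×15.999 = 273.249 g/mol.
Mass of O per formula unit: 8 × 15.999 = 127.992 g.
Weight fraction O = 127.992 / 273.249 = 0.4684.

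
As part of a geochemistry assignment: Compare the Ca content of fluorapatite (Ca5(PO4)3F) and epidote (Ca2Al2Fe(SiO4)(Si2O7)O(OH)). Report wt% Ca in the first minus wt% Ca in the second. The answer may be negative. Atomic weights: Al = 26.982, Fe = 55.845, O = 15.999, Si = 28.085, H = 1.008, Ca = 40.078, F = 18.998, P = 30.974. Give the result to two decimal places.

23.15 percentage points

Ca in Ca5(PO4)3F: molar mass 504.298 g/mol; 5×40.078 = 200.390 g → 39.74 wt%.
Ca in Ca2Al2Fe(SiO4)(Si2O7)O(OH): molar mass 483.215 g/mol; 2×40.078 = 80.156 g → 16.59 wt%.
Difference = 39.74 − 16.59 = 23.15 percentage points.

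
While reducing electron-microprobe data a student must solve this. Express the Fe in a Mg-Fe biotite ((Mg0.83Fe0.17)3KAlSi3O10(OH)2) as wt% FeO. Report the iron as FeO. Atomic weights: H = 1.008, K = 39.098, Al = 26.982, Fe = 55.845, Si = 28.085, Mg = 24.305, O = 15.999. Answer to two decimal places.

8.46 wt%

M((Mg0.83Fe0.17)3KAlSi3O10(OH)2) = 433.339 g/mol; M(FeO) = 71.844 g/mol.
Moles FeO per formula unit = 0.51 Fe ÷ 1 = 0.5100.
FeO fraction = (0.5100 × 71.844) / 433.339 = 36.640/433.339 = 0.0846.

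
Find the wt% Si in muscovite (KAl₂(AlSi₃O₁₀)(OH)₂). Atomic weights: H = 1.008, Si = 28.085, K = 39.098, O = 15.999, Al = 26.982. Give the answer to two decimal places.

Formula mass = 1·39.098 + 3·26.982 + 3·28.085 + 12·15.999 + 2·1.008 = 398.303 g/mol, of which 84.255 g is Si.
So Si makes up 84.255/398.303 = 0.2115 of the mass, i.e. 21.15%.

21.15 mass %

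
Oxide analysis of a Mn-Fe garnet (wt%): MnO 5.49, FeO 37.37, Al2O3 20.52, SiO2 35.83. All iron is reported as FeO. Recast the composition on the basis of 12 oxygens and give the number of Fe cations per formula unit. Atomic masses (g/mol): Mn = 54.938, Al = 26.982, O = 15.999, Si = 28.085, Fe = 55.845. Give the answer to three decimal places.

MnO: 5.49/70.937 = 0.07739 mol → 0.07739 mol Mn, 0.07739 mol O.
FeO: 37.37/71.844 = 0.52015 mol → 0.52015 mol Fe, 0.52015 mol O.
Al2O3: 20.52/101.961 = 0.20125 mol → 0.40250 mol Al, 0.60375 mol O.
SiO2: 35.83/60.083 = 0.59634 mol → 0.59634 mol Si, 1.19268 mol O.
Total oxygen = 2.39397 mol. Normalization factor = 12/2.39397 = 5.01259.
Fe per 12 O = 0.52015 × 5.01259 = 2.607.

2.607 Fe apfu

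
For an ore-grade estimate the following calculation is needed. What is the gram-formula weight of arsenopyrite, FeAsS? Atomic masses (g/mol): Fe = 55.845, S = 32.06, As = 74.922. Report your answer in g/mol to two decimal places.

162.83 g/mol

M = 1*55.845 + 1*74.922 + 1*32.06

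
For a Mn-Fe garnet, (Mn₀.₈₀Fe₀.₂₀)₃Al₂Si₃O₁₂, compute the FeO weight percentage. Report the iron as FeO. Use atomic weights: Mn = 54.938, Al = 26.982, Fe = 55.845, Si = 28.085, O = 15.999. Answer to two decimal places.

Formula mass = 495.565 g/mol.
0.60 Fe → 0.6000 mol FeO per formula unit; M(FeO) = 71.844, so FeO mass = 43.106 g.
43.106/495.565 × 100 = 8.70 wt%.

8.70 wt%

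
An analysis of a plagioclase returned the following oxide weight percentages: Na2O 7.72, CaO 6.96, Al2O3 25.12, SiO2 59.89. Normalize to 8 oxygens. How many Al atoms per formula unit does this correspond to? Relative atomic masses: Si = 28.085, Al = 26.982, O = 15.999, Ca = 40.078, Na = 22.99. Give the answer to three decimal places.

7.72 wt% Na2O ÷ 61.979 g/mol = 0.12456 mol, giving 0.24912 Na and 0.12456 O.
6.96 wt% CaO ÷ 56.077 g/mol = 0.12412 mol, giving 0.12412 Ca and 0.12412 O.
25.12 wt% Al2O3 ÷ 101.961 g/mol = 0.24637 mol, giving 0.49274 Al and 0.73911 O.
59.89 wt% SiO2 ÷ 60.083 g/mol = 0.99679 mol, giving 0.99679 Si and 1.99358 O.
Oxygen sums to 2.98137; scaling by 8/2.98137 = 2.68333 puts the formula on 8 O.
Al: 0.49274 × 2.68333 = 1.322 atoms per formula unit.

1.322 Al apfu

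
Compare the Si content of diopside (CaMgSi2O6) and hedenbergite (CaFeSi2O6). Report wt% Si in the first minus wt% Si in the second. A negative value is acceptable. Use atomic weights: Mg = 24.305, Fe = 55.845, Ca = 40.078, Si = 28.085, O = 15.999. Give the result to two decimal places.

M(CaMgSi2O6) = 216.547 g/mol, so wt% Si = 56.170/216.547 × 100 = 25.94%.
M(CaFeSi2O6) = 248.087 g/mol, so wt% Si = 56.170/248.087 × 100 = 22.64%.
25.94 − 22.64 = 3.30 pp.

3.30 percentage points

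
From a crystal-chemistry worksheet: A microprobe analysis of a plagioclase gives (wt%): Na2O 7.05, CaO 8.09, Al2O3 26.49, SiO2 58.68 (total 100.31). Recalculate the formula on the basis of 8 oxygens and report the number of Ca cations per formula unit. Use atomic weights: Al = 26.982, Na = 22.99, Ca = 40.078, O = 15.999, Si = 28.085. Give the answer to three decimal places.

0.386 Ca apfu

Na2O: 7.05/61.979 = 0.11375 mol → 0.22750 mol Na, 0.11375 mol O.
CaO: 8.09/56.077 = 0.14427 mol → 0.14427 mol Ca, 0.14427 mol O.
Al2O3: 26.49/101.961 = 0.25981 mol → 0.51962 mol Al, 0.77943 mol O.
SiO2: 58.68/60.083 = 0.97665 mol → 0.97665 mol Si, 1.95330 mol O.
Total oxygen = 2.99075 mol. Normalization factor = 8/2.99075 = 2.67491.
Ca per 8 O = 0.14427 × 2.67491 = 0.386.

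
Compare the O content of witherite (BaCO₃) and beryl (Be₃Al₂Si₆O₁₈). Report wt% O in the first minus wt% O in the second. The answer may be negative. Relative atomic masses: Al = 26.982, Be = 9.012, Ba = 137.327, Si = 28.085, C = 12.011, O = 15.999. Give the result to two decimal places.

O in BaCO₃: molar mass 197.335 g/mol; 3×15.999 = 47.997 g → 24.32 wt%.
O in Be₃Al₂Si₆O₁₈: molar mass 537.492 g/mol; 18×15.999 = 287.982 g → 53.58 wt%.
Difference = 24.32 − 53.58 = -29.26 percentage points.

-29.26 percentage points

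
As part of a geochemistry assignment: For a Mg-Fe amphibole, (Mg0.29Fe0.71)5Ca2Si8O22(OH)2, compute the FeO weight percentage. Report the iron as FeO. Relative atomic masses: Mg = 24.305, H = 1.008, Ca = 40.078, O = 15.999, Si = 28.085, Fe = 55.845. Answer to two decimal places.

27.59 wt%

M((Mg0.29Fe0.71)5Ca2Si8O22(OH)2) = 924.320 g/mol; M(FeO) = 71.844 g/mol.
Moles FeO per formula unit = 3.55 Fe ÷ 1 = 3.5500.
FeO fraction = (3.5500 × 71.844) / 924.320 = 255.046/924.320 = 0.2759.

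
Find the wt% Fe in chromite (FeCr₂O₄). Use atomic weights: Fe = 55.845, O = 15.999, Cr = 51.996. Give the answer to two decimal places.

24.95 weight percent

Formula mass = 1·55.845 + 2·51.996 + 4·15.999 = 223.833 g/mol, of which 55.845 g is Fe.
So Fe makes up 55.845/223.833 = 0.2495 of the mass, i.e. 24.95%.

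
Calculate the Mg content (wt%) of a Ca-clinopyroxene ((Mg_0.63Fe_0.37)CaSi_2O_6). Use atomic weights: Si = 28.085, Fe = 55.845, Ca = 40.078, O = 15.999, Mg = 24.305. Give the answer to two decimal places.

Molar mass of (Mg_0.63Fe_0.37)CaSi_2O_6: 0.63*24.305 + 0.37*55.845 + 1*40.078 + 2*28.085 + 6*15.999 = 228.217 g/mol.
Mass of Mg per formula unit: 0.63 × 24.305 = 15.312 g.
Weight fraction Mg = 15.312 / 228.217 = 0.0671.

6.71 wt%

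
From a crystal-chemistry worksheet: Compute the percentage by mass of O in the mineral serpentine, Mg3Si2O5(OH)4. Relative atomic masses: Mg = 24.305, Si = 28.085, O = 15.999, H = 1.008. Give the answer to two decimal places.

51.96 wt%

Formula mass = 3×24.305 + 2×28.085 + 9×15.999 + 4×1.008 = 277.108 g/mol, of which 143.991 g is O.
So O makes up 143.991/277.108 = 0.5196 of the mass, i.e. 51.96%.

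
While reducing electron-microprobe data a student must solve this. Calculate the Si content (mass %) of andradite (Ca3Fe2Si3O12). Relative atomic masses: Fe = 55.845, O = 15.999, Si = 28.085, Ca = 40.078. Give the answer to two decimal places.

Formula mass = 3·40.078 + 2·55.845 + 3·28.085 + 12·15.999 = 508.167 g/mol, of which 84.255 g is Si.
So Si makes up 84.255/508.167 = 0.1658 of the mass, i.e. 16.58%.

16.58 mass %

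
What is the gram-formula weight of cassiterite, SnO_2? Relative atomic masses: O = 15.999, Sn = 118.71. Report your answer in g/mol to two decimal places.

150.71 g/mol

The formula mass is the sum 1×118.71 + 2×15.999.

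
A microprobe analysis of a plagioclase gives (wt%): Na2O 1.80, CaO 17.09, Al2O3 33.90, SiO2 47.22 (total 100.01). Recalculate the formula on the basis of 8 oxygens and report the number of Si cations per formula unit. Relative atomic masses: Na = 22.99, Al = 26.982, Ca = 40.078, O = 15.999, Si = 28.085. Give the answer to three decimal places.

2.166 Si apfu

1.80 wt% Na2O ÷ 61.979 g/mol = 0.02904 mol, giving 0.05808 Na and 0.02904 O.
17.09 wt% CaO ÷ 56.077 g/mol = 0.30476 mol, giving 0.30476 Ca and 0.30476 O.
33.90 wt% Al2O3 ÷ 101.961 g/mol = 0.33248 mol, giving 0.66496 Al and 0.99744 O.
47.22 wt% SiO2 ÷ 60.083 g/mol = 0.78591 mol, giving 0.78591 Si and 1.57182 O.
Oxygen sums to 2.90306; scaling by 8/2.90306 = 2.75571 puts the formula on 8 O.
Si: 0.78591 × 2.75571 = 2.166 atoms per formula unit.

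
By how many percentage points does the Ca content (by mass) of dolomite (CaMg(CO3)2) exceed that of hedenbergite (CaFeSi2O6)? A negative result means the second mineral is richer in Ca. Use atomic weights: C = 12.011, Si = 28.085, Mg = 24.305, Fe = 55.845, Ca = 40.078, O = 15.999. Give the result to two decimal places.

5.58 percentage points

Ca in CaMg(CO3)2: molar mass 184.399 g/mol; 1×40.078 = 40.078 g → 21.73 wt%.
Ca in CaFeSi2O6: molar mass 248.087 g/mol; 1×40.078 = 40.078 g → 16.15 wt%.
Difference = 21.73 − 16.15 = 5.58 percentage points.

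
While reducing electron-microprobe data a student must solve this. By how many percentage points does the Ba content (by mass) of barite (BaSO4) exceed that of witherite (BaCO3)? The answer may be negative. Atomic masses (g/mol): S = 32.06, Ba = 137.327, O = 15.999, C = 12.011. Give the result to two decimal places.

-10.75 percentage points

First mineral: 137.327 g Ba in 233.383 g formula = 58.84 wt% Ba.
Second mineral: 137.327 g Ba in 197.335 g formula = 69.59 wt% Ba.
58.84% − 69.59% gives a difference of -10.75 percentage points.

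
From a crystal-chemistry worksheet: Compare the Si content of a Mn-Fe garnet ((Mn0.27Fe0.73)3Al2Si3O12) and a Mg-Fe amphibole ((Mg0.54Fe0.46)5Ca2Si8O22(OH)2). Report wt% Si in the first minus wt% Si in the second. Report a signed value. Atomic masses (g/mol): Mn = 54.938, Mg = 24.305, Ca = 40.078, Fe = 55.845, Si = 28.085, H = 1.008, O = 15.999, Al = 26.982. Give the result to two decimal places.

-8.44 percentage points

M((Mn0.27Fe0.73)3Al2Si3O12) = 497.007 g/mol, so wt% Si = 84.255/497.007 × 100 = 16.95%.
M((Mg0.54Fe0.46)5Ca2Si8O22(OH)2) = 884.895 g/mol, so wt% Si = 224.680/884.895 × 100 = 25.39%.
16.95 − 25.39 = -8.44 pp.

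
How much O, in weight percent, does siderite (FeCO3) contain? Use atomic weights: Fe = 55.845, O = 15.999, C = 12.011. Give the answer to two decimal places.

41.43 weight percent

Molar mass of FeCO3: 1×55.845 + 1×12.011 + 3×15.999 = 115.853 g/mol.
Mass of O per formula unit: 3 × 15.999 = 47.997 g.
Weight fraction O = 47.997 / 115.853 = 0.4143.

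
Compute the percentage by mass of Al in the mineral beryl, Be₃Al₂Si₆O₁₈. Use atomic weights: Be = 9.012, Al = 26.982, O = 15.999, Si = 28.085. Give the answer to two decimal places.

10.04 weight percent

M(Be₃Al₂Si₆O₁₈) = 537.492 g/mol.
Al contributes 2 × 26.982 = 53.964 g per mole.
53.964/537.492 = 0.1004 → 10.04%.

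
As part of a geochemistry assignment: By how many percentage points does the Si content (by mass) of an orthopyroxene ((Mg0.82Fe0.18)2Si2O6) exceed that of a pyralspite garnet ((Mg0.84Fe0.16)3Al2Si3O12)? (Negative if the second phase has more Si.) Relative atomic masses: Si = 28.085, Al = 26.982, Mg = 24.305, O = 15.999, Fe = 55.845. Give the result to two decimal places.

6.34 percentage points

First mineral: 56.170 g Si in 212.128 g formula = 26.48 wt% Si.
Second mineral: 84.255 g Si in 418.261 g formula = 20.14 wt% Si.
26.48% − 20.14% gives a difference of 6.34 percentage points.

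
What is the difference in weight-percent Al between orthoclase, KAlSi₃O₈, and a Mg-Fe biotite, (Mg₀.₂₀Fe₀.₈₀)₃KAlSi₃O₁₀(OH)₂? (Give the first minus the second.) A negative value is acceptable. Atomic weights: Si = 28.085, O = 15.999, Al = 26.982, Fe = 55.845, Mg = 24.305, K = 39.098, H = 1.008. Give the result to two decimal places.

4.22 percentage points

Al in KAlSi₃O₈: molar mass 278.327 g/mol; 1×26.982 = 26.982 g → 9.69 wt%.
Al in (Mg₀.₂₀Fe₀.₈₀)₃KAlSi₃O₁₀(OH)₂: molar mass 492.950 g/mol; 1×26.982 = 26.982 g → 5.47 wt%.
Difference = 9.69 − 5.47 = 4.22 percentage points.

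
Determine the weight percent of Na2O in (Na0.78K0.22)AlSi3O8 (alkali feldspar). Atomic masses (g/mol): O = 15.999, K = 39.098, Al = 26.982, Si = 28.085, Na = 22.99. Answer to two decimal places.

Formula mass = 265.763 g/mol.
0.78 Na → 0.3900 mol Na2O per formula unit; M(Na2O) = 61.979, so Na2O mass = 24.172 g.
24.172/265.763 × 100 = 9.10 wt%.

9.10 wt%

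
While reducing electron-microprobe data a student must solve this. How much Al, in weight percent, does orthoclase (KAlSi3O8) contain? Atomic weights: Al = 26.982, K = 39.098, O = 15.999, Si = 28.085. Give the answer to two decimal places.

9.69 weight percent

Formula mass = 1×39.098 + 1×26.982 + 3×28.085 + 8×15.999 = 278.327 g/mol, of which 26.982 g is Al.
So Al makes up 26.982/278.327 = 0.0969 of the mass, i.e. 9.69%.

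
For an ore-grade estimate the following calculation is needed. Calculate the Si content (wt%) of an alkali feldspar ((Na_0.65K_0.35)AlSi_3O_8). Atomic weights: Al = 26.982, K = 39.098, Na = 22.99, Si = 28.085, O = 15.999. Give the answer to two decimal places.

31.46 wt%

Formula mass = 0.65·22.99 + 0.35·39.098 + 1·26.982 + 3·28.085 + 8·15.999 = 267.857 g/mol, of which 84.255 g is Si.
So Si makes up 84.255/267.857 = 0.3146 of the mass, i.e. 31.46%.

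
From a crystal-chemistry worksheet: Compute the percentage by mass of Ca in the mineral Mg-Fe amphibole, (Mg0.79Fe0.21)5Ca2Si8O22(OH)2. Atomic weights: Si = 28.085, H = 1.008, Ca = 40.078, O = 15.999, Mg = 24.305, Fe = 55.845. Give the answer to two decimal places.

Formula mass = 3.95×24.305 + 1.05×55.845 + 2×40.078 + 8×28.085 + 24×15.999 + 2×1.008 = 845.470 g/mol, of which 80.156 g is Ca.
So Ca makes up 80.156/845.470 = 0.0948 of the mass, i.e. 9.48%.

9.48 wt%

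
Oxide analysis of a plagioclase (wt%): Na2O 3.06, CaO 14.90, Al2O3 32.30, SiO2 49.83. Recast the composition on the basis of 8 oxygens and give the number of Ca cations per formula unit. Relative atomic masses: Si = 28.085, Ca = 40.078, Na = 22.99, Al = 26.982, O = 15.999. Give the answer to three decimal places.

0.727 Ca apfu

Na2O: 3.06/61.979 = 0.04937 mol → 0.09874 mol Na, 0.04937 mol O.
CaO: 14.90/56.077 = 0.26571 mol → 0.26571 mol Ca, 0.26571 mol O.
Al2O3: 32.30/101.961 = 0.31679 mol → 0.63358 mol Al, 0.95037 mol O.
SiO2: 49.83/60.083 = 0.82935 mol → 0.82935 mol Si, 1.65870 mol O.
Total oxygen = 2.92415 mol. Normalization factor = 8/2.92415 = 2.73584.
Ca per 8 O = 0.26571 × 2.73584 = 0.727.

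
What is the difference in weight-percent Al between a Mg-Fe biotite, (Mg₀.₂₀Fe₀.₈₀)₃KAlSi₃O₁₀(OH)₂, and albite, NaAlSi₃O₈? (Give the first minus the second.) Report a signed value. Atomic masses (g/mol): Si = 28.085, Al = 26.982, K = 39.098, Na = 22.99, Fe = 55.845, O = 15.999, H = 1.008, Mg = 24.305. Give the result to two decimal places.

First mineral: 26.982 g Al in 492.950 g formula = 5.47 wt% Al.
Second mineral: 26.982 g Al in 262.219 g formula = 10.29 wt% Al.
5.47% − 10.29% gives a difference of -4.82 percentage points.

-4.82 percentage points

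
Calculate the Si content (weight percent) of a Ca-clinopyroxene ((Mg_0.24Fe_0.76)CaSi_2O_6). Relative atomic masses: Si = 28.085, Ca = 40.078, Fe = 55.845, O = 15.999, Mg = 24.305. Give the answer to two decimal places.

23.35 weight percent

Molar mass of (Mg_0.24Fe_0.76)CaSi_2O_6: 0.24*24.305 + 0.76*55.845 + 1*40.078 + 2*28.085 + 6*15.999 = 240.517 g/mol.
Mass of Si per formula unit: 2 × 28.085 = 56.170 g.
Weight fraction Si = 56.170 / 240.517 = 0.2335.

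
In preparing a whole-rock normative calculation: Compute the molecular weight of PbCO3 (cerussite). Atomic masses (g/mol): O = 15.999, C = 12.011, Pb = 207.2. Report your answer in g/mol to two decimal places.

267.21 g/mol

M = 1(207.2) + 1(12.011) + 3(15.999)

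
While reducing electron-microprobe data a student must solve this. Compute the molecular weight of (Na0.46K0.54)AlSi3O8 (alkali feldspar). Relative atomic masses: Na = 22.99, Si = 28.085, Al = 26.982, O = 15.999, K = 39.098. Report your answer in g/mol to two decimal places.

270.92 g/mol

Na: 0.46 × 22.99 = 10.5754
K: 0.54 × 39.098 = 21.1129
Al: 1 × 26.982 = 26.9820
Si: 3 × 28.085 = 84.2550
O: 8 × 15.999 = 127.9920
Summing the contributions gives the formula mass.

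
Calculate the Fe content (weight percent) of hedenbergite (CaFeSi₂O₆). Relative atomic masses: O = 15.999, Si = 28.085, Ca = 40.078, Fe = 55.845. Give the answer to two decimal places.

22.51 weight percent

M(CaFeSi₂O₆) = 248.087 g/mol.
Fe contributes 1 × 55.845 = 55.845 g per mole.
55.845/248.087 = 0.2251 → 22.51%.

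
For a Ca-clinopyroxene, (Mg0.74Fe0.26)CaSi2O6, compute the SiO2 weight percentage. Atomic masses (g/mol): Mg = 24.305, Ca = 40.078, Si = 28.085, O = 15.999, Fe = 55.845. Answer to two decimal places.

Formula mass = 224.747 g/mol.
2 Si → 2.0000 mol SiO2 per formula unit; M(SiO2) = 60.083, so SiO2 mass = 120.166 g.
120.166/224.747 × 100 = 53.47 wt%.

53.47 wt%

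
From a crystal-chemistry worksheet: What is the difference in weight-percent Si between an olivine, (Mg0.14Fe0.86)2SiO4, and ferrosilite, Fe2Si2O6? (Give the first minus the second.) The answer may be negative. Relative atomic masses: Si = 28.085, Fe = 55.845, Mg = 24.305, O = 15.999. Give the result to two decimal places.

M((Mg0.14Fe0.86)2SiO4) = 194.940 g/mol, so wt% Si = 28.085/194.940 × 100 = 14.41%.
M(Fe2Si2O6) = 263.854 g/mol, so wt% Si = 56.170/263.854 × 100 = 21.29%.
14.41 − 21.29 = -6.88 pp.

-6.88 percentage points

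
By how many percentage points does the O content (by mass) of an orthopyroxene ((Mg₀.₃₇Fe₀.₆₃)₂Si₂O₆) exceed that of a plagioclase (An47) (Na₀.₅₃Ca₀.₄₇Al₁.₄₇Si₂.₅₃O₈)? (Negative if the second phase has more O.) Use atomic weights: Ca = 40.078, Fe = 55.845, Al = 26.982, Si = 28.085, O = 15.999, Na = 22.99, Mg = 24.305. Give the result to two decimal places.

M((Mg₀.₃₇Fe₀.₆₃)₂Si₂O₆) = 240.514 g/mol, so wt% O = 95.994/240.514 × 100 = 39.91%.
M(Na₀.₅₃Ca₀.₄₇Al₁.₄₇Si₂.₅₃O₈) = 269.732 g/mol, so wt% O = 127.992/269.732 × 100 = 47.45%.
39.91 − 47.45 = -7.54 pp.

-7.54 percentage points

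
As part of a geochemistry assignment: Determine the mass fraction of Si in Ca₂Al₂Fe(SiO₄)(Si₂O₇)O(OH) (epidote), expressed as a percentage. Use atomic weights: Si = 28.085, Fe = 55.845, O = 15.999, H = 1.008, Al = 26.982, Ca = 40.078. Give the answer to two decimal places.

17.44 weight percent

Formula mass = 2·40.078 + 2·26.982 + 1·55.845 + 3·28.085 + 13·15.999 + 1·1.008 = 483.215 g/mol, of which 84.255 g is Si.
So Si makes up 84.255/483.215 = 0.1744 of the mass, i.e. 17.44%.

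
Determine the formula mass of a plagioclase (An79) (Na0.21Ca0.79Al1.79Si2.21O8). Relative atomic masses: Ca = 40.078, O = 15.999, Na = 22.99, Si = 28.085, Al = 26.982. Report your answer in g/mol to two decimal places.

M = 0.21·22.99 + 0.79·40.078 + 1.79·26.982 + 2.21·28.085 + 8·15.999

274.85 g/mol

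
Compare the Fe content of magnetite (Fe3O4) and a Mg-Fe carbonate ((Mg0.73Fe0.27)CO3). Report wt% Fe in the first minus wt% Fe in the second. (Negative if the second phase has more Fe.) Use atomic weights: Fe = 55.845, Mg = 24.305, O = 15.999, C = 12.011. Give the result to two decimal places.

56.12 percentage points

M(Fe3O4) = 231.531 g/mol, so wt% Fe = 167.535/231.531 × 100 = 72.36%.
M((Mg0.73Fe0.27)CO3) = 92.829 g/mol, so wt% Fe = 15.078/92.829 × 100 = 16.24%.
72.36 − 16.24 = 56.12 pp.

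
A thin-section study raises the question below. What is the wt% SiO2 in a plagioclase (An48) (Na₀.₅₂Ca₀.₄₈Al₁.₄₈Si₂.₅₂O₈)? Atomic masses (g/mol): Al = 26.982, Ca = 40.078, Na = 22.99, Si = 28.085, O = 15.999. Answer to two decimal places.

56.10 wt%

M(Na₀.₅₂Ca₀.₄₈Al₁.₄₈Si₂.₅₂O₈) = 269.892 g/mol; M(SiO2) = 60.083 g/mol.
Moles SiO2 per formula unit = 2.52 Si ÷ 1 = 2.5200.
SiO2 fraction = (2.5200 × 60.083) / 269.892 = 151.409/269.892 = 0.5610.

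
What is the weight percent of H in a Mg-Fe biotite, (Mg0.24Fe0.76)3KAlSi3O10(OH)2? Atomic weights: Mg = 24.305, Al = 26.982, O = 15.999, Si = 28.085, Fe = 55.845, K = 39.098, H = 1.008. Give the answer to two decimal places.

0.41 mass %

Molar mass of (Mg0.24Fe0.76)3KAlSi3O10(OH)2: 0.72×24.305 + 2.28×55.845 + 1×39.098 + 1×26.982 + 3×28.085 + 12×15.999 + 2×1.008 = 489.165 g/mol.
Mass of H per formula unit: 2 × 1.008 = 2.016 g.
Weight fraction H = 2.016 / 489.165 = 0.0041.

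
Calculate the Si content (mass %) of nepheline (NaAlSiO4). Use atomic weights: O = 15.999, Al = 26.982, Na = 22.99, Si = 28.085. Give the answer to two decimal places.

M(NaAlSiO4) = 142.053 g/mol.
Si contributes 1 × 28.085 = 28.085 g per mole.
28.085/142.053 = 0.1977 → 19.77%.

19.77 mass %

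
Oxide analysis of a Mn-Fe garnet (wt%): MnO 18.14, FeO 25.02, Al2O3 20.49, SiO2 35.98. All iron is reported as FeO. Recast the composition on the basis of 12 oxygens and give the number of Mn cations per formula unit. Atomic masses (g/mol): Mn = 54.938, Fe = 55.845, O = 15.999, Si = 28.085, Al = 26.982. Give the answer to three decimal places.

MnO: 18.14/70.937 = 0.25572 mol → 0.25572 mol Mn, 0.25572 mol O.
FeO: 25.02/71.844 = 0.34825 mol → 0.34825 mol Fe, 0.34825 mol O.
Al2O3: 20.49/101.961 = 0.20096 mol → 0.40192 mol Al, 0.60288 mol O.
SiO2: 35.98/60.083 = 0.59884 mol → 0.59884 mol Si, 1.19768 mol O.
Total oxygen = 2.40453 mol. Normalization factor = 12/2.40453 = 4.99058.
Mn per 12 O = 0.25572 × 4.99058 = 1.276.

1.276 Mn apfu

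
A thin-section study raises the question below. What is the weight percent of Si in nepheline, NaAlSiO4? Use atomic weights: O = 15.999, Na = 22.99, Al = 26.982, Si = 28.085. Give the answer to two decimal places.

19.77 weight percent

Molar mass of NaAlSiO4: 1·22.99 + 1·26.982 + 1·28.085 + 4·15.999 = 142.053 g/mol.
Mass of Si per formula unit: 1 × 28.085 = 28.085 g.
Weight fraction Si = 28.085 / 142.053 = 0.1977.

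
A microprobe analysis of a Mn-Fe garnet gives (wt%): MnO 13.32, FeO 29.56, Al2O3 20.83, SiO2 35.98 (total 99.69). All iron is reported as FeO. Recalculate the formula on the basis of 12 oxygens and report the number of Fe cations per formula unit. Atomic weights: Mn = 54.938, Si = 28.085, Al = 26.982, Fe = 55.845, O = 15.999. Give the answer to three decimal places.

MnO (M=70.937): mol = 0.18777; Mn = 0.18777, O = 0.18777.
FeO (M=71.844): mol = 0.41145; Fe = 0.41145, O = 0.41145.
Al2O3 (M=101.961): mol = 0.20429; Al = 0.40858, O = 0.61287.
SiO2 (M=60.083): mol = 0.59884; Si = 0.59884, O = 1.19768.
ΣO = 2.40977; factor = 12/ΣO = 4.97973.
Fe apfu = 0.41145 × 4.97973 = 2.049.

2.049 Fe apfu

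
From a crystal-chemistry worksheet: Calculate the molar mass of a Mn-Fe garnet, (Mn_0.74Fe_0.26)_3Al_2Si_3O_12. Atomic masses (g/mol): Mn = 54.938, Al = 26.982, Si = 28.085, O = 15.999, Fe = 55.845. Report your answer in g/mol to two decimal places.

495.73 g/mol

The formula mass is the sum 2.22*54.938 + 0.78*55.845 + 2*26.982 + 3*28.085 + 12*15.999.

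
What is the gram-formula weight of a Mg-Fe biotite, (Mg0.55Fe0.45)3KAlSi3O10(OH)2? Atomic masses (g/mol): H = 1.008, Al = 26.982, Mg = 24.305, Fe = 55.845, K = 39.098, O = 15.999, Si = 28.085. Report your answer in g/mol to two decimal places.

459.83 g/mol

The formula mass is the sum 1.65·24.305 + 1.35·55.845 + 1·39.098 + 1·26.982 + 3·28.085 + 12·15.999 + 2·1.008.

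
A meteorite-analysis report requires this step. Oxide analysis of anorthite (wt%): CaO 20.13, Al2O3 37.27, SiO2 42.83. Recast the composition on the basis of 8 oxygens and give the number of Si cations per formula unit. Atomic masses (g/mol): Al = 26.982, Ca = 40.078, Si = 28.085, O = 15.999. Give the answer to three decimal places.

CaO (M=56.077): mol = 0.35897; Ca = 0.35897, O = 0.35897.
Al2O3 (M=101.961): mol = 0.36553; Al = 0.73106, O = 1.09659.
SiO2 (M=60.083): mol = 0.71285; Si = 0.71285, O = 1.42570.
ΣO = 2.88126; factor = 8/ΣO = 2.77656.
Si apfu = 0.71285 × 2.77656 = 1.979.

1.979 Si apfu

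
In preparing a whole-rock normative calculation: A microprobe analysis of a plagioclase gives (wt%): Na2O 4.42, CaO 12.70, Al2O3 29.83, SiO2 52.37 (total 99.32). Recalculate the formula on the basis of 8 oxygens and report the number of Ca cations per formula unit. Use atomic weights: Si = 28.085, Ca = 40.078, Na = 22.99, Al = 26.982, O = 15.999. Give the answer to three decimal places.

0.621 Ca apfu

4.42 wt% Na2O ÷ 61.979 g/mol = 0.07131 mol, giving 0.14262 Na and 0.07131 O.
12.70 wt% CaO ÷ 56.077 g/mol = 0.22647 mol, giving 0.22647 Ca and 0.22647 O.
29.83 wt% Al2O3 ÷ 101.961 g/mol = 0.29256 mol, giving 0.58512 Al and 0.87768 O.
52.37 wt% SiO2 ÷ 60.083 g/mol = 0.87163 mol, giving 0.87163 Si and 1.74326 O.
Oxygen sums to 2.91872; scaling by 8/2.91872 = 2.74093 puts the formula on 8 O.
Ca: 0.22647 × 2.74093 = 0.621 atoms per formula unit.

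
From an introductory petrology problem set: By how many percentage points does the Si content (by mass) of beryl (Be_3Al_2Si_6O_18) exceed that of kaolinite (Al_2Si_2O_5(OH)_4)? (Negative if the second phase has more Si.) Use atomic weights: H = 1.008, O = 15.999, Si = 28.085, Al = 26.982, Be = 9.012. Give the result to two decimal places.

9.59 percentage points

M(Be_3Al_2Si_6O_18) = 537.492 g/mol, so wt% Si = 168.510/537.492 × 100 = 31.35%.
M(Al_2Si_2O_5(OH)_4) = 258.157 g/mol, so wt% Si = 56.170/258.157 × 100 = 21.76%.
31.35 − 21.76 = 9.59 pp.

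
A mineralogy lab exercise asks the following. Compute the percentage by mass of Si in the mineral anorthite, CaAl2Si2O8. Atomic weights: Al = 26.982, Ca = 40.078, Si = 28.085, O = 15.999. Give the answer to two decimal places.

M(CaAl2Si2O8) = 278.204 g/mol.
Si contributes 2 × 28.085 = 56.170 g per mole.
56.170/278.204 = 0.2019 → 20.19%.

20.19 wt%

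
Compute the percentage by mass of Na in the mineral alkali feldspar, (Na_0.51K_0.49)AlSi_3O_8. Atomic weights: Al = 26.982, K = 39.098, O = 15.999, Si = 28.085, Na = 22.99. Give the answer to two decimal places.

4.34 wt%

M((Na_0.51K_0.49)AlSi_3O_8) = 270.112 g/mol.
Na contributes 0.51 × 22.99 = 11.725 g per mole.
11.725/270.112 = 0.0434 → 4.34%.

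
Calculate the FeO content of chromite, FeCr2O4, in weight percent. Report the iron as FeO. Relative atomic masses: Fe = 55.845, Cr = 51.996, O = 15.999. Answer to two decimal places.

32.10 wt%

Formula mass = 223.833 g/mol.
1 Fe → 1.0000 mol FeO per formula unit; M(FeO) = 71.844, so FeO mass = 71.844 g.
71.844/223.833 × 100 = 32.10 wt%.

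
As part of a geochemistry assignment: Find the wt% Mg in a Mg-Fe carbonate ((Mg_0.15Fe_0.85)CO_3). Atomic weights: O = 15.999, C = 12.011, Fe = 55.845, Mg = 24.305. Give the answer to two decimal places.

3.28 mass %

M((Mg_0.15Fe_0.85)CO_3) = 111.122 g/mol.
Mg contributes 0.15 × 24.305 = 3.646 g per mole.
3.646/111.122 = 0.0328 → 3.28%.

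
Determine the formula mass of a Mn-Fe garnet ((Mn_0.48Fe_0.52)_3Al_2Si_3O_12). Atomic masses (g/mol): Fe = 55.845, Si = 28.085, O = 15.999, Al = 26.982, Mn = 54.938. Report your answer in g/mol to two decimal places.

Mn: 1.44 × 54.938 = 79.1107
Fe: 1.56 × 55.845 = 87.1182
Al: 2 × 26.982 = 53.9640
Si: 3 × 28.085 = 84.2550
O: 12 × 15.999 = 191.9880
Summing the contributions gives the formula mass.

496.44 g/mol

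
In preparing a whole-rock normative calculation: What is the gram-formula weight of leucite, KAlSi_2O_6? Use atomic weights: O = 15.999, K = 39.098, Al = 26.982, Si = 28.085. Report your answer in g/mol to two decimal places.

The formula mass is the sum 1(39.098) + 1(26.982) + 2(28.085) + 6(15.999).

218.24 g/mol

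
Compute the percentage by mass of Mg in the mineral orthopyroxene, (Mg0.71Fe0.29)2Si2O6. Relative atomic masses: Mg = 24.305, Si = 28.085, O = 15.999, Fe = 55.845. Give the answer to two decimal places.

Formula mass = 1.42×24.305 + 0.58×55.845 + 2×28.085 + 6×15.999 = 219.067 g/mol, of which 34.513 g is Mg.
So Mg makes up 34.513/219.067 = 0.1575 of the mass, i.e. 15.75%.

15.75 weight percent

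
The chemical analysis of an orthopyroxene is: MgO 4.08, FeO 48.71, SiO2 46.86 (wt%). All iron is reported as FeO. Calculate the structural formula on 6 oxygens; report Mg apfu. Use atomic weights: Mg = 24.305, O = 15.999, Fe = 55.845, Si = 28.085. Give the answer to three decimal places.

4.08 wt% MgO ÷ 40.304 g/mol = 0.10123 mol, giving 0.10123 Mg and 0.10123 O.
48.71 wt% FeO ÷ 71.844 g/mol = 0.67800 mol, giving 0.67800 Fe and 0.67800 O.
46.86 wt% SiO2 ÷ 60.083 g/mol = 0.77992 mol, giving 0.77992 Si and 1.55984 O.
Oxygen sums to 2.33907; scaling by 6/2.33907 = 2.56512 puts the formula on 6 O.
Mg: 0.10123 × 2.56512 = 0.260 atoms per formula unit.

0.260 Mg apfu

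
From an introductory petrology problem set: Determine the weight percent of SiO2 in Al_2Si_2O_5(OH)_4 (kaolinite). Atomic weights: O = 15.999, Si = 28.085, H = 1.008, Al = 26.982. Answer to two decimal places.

Formula mass = 258.157 g/mol.
2 Si → 2.0000 mol SiO2 per formula unit; M(SiO2) = 60.083, so SiO2 mass = 120.166 g.
120.166/258.157 × 100 = 46.55 wt%.

46.55 wt%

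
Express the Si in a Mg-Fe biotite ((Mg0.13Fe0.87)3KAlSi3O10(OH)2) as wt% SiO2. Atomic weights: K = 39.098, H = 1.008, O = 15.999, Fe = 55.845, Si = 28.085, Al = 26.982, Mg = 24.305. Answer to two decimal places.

Formula mass = 499.573 g/mol.
3 Si → 3.0000 mol SiO2 per formula unit; M(SiO2) = 60.083, so SiO2 mass = 180.249 g.
180.249/499.573 × 100 = 36.08 wt%.

36.08 wt%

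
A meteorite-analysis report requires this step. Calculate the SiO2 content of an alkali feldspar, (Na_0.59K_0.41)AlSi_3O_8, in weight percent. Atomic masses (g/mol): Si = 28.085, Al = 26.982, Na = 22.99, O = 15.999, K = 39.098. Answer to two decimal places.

Molar mass of (Na_0.59K_0.41)AlSi_3O_8 = 0.59·22.99 + 0.41·39.098 + 1·26.982 + 3·28.085 + 8·15.999 = 268.823 g/mol.
Each formula unit contains 3 Si, equivalent to 3/1 = 3.0000 mol SiO2.
M(SiO2) = 1×28.085 + 2×15.999 = 60.083 g/mol.
Mass of SiO2 per formula unit = 3.0000 × 60.083 = 180.249 g.
SiO2 wt% = 180.249 / 268.823 × 100 = 67.05%.

67.05 wt%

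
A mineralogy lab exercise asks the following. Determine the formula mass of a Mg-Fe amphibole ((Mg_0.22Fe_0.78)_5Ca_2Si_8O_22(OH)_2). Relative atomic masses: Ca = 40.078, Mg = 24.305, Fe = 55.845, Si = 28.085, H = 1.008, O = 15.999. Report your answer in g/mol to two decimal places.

935.36 g/mol

M = 1.10(24.305) + 3.90(55.845) + 2(40.078) + 8(28.085) + 24(15.999) + 2(1.008)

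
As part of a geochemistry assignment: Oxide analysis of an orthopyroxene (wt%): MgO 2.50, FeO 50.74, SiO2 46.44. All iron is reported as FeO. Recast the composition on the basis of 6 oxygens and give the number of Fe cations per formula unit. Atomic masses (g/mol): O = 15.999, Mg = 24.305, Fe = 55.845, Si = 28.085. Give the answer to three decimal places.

1.831 Fe apfu

MgO: 2.50/40.304 = 0.06203 mol → 0.06203 mol Mg, 0.06203 mol O.
FeO: 50.74/71.844 = 0.70625 mol → 0.70625 mol Fe, 0.70625 mol O.
SiO2: 46.44/60.083 = 0.77293 mol → 0.77293 mol Si, 1.54586 mol O.
Total oxygen = 2.31414 mol. Normalization factor = 6/2.31414 = 2.59276.
Fe per 6 O = 0.70625 × 2.59276 = 1.831.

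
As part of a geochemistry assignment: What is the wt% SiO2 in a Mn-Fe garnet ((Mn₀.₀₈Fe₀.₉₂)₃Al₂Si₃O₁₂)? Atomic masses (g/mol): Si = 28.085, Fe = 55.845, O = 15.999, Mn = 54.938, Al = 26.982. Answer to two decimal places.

36.23 wt%

Formula mass = 497.524 g/mol.
3 Si → 3.0000 mol SiO2 per formula unit; M(SiO2) = 60.083, so SiO2 mass = 180.249 g.
180.249/497.524 × 100 = 36.23 wt%.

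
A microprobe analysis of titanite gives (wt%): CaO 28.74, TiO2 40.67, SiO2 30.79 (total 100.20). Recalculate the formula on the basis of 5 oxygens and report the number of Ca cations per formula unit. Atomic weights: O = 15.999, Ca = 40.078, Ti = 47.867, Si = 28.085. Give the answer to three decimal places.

1.003 Ca apfu

CaO (M=56.077): mol = 0.51251; Ca = 0.51251, O = 0.51251.
TiO2 (M=79.865): mol = 0.50923; Ti = 0.50923, O = 1.01846.
SiO2 (M=60.083): mol = 0.51246; Si = 0.51246, O = 1.02492.
ΣO = 2.55589; factor = 5/ΣO = 1.95627.
Ca apfu = 0.51251 × 1.95627 = 1.003.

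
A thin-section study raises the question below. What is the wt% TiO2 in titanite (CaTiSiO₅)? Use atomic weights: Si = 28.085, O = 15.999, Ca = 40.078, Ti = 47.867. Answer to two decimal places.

Molar mass of CaTiSiO₅ = 1*40.078 + 1*47.867 + 1*28.085 + 5*15.999 = 196.025 g/mol.
Each formula unit contains 1 Ti, equivalent to 1/1 = 1.0000 mol TiO2.
M(TiO2) = 1×47.867 + 2×15.999 = 79.865 g/mol.
Mass of TiO2 per formula unit = 1.0000 × 79.865 = 79.865 g.
TiO2 wt% = 79.865 / 196.025 × 100 = 40.74%.

40.74 wt%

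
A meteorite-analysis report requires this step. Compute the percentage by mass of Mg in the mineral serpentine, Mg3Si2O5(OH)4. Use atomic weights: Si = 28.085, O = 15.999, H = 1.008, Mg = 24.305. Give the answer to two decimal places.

26.31 mass %

M(Mg3Si2O5(OH)4) = 277.108 g/mol.
Mg contributes 3 × 24.305 = 72.915 g per mole.
72.915/277.108 = 0.2631 → 26.31%.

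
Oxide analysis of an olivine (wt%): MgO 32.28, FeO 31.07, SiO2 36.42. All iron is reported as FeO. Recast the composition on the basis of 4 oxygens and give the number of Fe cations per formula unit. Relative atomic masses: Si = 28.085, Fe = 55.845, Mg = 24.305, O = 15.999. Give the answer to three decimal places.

MgO: 32.28/40.304 = 0.80091 mol → 0.80091 mol Mg, 0.80091 mol O.
FeO: 31.07/71.844 = 0.43246 mol → 0.43246 mol Fe, 0.43246 mol O.
SiO2: 36.42/60.083 = 0.60616 mol → 0.60616 mol Si, 1.21232 mol O.
Total oxygen = 2.44569 mol. Normalization factor = 4/2.44569 = 1.63553.
Fe per 4 O = 0.43246 × 1.63553 = 0.707.

0.707 Fe apfu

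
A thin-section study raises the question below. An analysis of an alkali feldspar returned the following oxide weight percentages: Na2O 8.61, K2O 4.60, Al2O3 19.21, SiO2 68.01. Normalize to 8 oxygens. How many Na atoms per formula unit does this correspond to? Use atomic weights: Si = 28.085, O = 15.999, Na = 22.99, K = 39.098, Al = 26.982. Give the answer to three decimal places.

0.737 Na apfu

Na2O: 8.61/61.979 = 0.13892 mol → 0.27784 mol Na, 0.13892 mol O.
K2O: 4.60/94.195 = 0.04883 mol → 0.09766 mol K, 0.04883 mol O.
Al2O3: 19.21/101.961 = 0.18841 mol → 0.37682 mol Al, 0.56523 mol O.
SiO2: 68.01/60.083 = 1.13193 mol → 1.13193 mol Si, 2.26386 mol O.
Total oxygen = 3.01684 mol. Normalization factor = 8/3.01684 = 2.65178.
Na per 8 O = 0.27784 × 2.65178 = 0.737.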